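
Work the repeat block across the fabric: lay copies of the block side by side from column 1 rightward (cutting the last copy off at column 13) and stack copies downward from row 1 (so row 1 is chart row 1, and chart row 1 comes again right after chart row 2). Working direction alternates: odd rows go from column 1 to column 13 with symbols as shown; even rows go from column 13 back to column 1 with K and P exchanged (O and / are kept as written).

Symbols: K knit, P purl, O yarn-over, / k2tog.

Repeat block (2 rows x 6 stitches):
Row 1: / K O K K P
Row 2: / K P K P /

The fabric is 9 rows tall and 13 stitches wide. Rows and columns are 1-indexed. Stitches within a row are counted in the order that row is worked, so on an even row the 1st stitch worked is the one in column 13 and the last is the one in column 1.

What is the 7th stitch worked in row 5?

== STITCH ==
/

Derivation:
For row 5: chart row = ((5-1) mod 2) + 1 = 1; this is a RS (odd) row.
Chart row 1 tiled across columns 1-13: / K O K K P / K O K K P /
RS: work column 1 to column 13, symbols as charted — the tiled row is the row as worked.
Counting 7 along the worked row gives /.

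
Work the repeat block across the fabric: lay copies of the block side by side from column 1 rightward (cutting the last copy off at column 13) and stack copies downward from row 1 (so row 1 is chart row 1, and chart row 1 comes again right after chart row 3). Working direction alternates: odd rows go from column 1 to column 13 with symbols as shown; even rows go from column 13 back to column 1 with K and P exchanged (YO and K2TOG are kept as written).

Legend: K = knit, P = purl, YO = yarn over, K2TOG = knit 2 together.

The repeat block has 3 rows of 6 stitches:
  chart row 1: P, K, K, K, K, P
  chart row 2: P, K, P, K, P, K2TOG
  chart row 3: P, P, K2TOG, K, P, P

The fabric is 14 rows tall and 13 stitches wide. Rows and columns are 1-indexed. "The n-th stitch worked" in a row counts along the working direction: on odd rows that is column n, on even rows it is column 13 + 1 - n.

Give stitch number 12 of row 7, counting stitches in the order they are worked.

Stitch:
P

Derivation:
Row 7 uses chart row ((7-1) mod 3)+1 = 1. Row 7 is odd, so RS.
Chart row 1 tiled across columns 1-13: P K K K K P P K K K K P P
Right side: take the tiled row as-is (worked left to right from column 1).
The 12th stitch worked is P.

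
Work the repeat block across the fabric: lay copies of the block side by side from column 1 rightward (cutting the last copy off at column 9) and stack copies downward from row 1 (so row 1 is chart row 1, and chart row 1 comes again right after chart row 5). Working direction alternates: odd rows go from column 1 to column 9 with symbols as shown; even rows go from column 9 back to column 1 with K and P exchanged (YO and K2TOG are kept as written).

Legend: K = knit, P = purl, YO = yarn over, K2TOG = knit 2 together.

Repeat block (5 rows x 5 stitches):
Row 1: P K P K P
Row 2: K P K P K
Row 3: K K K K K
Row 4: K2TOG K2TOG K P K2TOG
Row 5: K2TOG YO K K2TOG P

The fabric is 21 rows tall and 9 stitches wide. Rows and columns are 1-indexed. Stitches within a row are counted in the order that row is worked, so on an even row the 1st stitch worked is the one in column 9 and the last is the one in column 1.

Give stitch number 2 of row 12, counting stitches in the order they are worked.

Stitch:
P

Derivation:
Row 12: (12-1) mod 5 = 1, so use chart row 2. Even row -> WS.
Chart row 2 tiled across columns 1-9: K P K P K K P K P
WS row: flip the tiled sequence (start at column 9) and apply K<->P; YO and K2TOG stay.
Row 12 as worked: K P K P P K P K P
The 2nd stitch worked is P.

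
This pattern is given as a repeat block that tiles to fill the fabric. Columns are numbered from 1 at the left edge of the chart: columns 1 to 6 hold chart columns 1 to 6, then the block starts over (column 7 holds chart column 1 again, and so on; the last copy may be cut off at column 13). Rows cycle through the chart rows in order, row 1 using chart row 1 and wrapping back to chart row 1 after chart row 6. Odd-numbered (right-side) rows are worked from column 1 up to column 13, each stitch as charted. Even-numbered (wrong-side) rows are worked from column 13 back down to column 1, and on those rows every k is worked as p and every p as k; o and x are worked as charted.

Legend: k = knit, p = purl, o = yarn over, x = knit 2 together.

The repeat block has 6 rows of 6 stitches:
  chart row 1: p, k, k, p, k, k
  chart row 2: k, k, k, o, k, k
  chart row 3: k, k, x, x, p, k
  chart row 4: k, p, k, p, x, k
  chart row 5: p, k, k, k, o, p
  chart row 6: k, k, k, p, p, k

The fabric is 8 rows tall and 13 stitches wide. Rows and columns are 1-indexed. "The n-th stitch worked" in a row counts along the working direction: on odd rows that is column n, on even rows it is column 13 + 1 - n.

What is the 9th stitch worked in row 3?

Result:
x

Derivation:
Row 3: (3-1) mod 6 = 2, so use chart row 3. Odd row -> RS.
Chart row 3 tiled across columns 1-13: k k x x p k k k x x p k k
RS row: no reversal, no swap; stitch n worked = column n.
Counting 9 along the worked row gives x.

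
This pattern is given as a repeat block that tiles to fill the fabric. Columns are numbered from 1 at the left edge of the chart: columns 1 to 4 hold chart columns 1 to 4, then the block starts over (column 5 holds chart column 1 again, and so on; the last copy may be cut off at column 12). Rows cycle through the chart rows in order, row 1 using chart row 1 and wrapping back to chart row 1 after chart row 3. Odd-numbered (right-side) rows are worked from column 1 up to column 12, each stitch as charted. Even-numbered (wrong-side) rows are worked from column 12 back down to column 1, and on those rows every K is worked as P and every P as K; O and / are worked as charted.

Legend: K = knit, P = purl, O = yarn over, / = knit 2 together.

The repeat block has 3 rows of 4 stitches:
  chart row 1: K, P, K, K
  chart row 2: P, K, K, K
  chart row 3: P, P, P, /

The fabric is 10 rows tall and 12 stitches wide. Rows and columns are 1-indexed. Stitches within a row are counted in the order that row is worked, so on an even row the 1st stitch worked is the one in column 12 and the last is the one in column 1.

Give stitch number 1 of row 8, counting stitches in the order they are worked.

Stitch:
P

Derivation:
Row 8 uses chart row ((8-1) mod 3)+1 = 2. Row 8 is even, so WS.
Chart row 2 tiled across columns 1-12: P K K K P K K K P K K K
Wrong side: read the tiled row from column 12 down to 1 and exchange K with P (leave O, /).
Row 8 as worked: P P P K P P P K P P P K
The 1st stitch worked is P.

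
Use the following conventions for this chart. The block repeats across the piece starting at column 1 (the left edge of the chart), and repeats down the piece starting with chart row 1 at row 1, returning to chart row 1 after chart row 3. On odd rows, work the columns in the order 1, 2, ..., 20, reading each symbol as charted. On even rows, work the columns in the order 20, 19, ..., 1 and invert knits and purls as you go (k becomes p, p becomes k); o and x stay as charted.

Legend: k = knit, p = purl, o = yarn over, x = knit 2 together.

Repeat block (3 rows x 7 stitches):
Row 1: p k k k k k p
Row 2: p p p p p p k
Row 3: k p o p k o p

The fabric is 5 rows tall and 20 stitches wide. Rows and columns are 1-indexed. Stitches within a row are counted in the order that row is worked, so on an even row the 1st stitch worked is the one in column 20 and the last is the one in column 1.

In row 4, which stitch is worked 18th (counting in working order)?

Stitch:
p

Derivation:
Row 4 uses chart row ((4-1) mod 3)+1 = 1. Row 4 is even, so WS.
Chart row 1 tiled across columns 1-20: p k k k k k p p k k k k k p p k k k k k
Wrong side: read the tiled row from column 20 down to 1 and exchange k with p (leave o, x).
Row 4 as worked: p p p p p k k p p p p p k k p p p p p k
The 18th stitch worked is p.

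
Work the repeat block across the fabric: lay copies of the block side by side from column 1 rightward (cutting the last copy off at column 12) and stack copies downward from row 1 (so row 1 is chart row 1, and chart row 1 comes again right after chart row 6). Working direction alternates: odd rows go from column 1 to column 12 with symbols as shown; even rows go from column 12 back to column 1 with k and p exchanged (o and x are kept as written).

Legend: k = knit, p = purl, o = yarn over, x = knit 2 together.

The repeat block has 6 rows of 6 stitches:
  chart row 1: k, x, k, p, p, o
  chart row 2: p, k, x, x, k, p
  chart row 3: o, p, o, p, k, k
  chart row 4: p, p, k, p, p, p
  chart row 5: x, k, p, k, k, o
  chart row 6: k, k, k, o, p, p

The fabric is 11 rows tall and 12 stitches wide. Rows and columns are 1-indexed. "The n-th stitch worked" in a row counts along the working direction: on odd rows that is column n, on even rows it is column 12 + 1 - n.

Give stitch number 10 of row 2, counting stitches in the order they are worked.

Row 2: (2-1) mod 6 = 1, so use chart row 2. Even row -> WS.
Chart row 2 tiled across columns 1-12: p k x x k p p k x x k p
WS row: flip the tiled sequence (start at column 12) and apply k<->p; o and x stay.
Row 2 as worked: k p x x p k k p x x p k
Stitch 10 in working order -> x

== STITCH ==
x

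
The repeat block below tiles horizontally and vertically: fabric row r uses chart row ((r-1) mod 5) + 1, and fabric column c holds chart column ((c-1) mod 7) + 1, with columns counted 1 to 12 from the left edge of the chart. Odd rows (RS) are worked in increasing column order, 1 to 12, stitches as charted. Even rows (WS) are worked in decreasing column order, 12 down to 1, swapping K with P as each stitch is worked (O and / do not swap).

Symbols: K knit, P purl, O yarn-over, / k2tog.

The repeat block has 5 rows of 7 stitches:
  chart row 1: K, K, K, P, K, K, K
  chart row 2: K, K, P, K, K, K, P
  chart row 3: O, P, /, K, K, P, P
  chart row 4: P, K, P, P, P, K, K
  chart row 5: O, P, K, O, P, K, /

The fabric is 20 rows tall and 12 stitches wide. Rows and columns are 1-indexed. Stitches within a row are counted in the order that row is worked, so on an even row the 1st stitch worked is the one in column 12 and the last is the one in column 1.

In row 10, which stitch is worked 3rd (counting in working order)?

For row 10: chart row = ((10-1) mod 5) + 1 = 5; this is a WS (even) row.
Chart row 5 tiled across columns 1-12: O P K O P K / O P K O P
Wrong side: read the tiled row from column 12 down to 1 and exchange K with P (leave O, /).
Row 10 as worked: K O P K O / P K O P K O
The 3rd stitch worked is P.

Result:
P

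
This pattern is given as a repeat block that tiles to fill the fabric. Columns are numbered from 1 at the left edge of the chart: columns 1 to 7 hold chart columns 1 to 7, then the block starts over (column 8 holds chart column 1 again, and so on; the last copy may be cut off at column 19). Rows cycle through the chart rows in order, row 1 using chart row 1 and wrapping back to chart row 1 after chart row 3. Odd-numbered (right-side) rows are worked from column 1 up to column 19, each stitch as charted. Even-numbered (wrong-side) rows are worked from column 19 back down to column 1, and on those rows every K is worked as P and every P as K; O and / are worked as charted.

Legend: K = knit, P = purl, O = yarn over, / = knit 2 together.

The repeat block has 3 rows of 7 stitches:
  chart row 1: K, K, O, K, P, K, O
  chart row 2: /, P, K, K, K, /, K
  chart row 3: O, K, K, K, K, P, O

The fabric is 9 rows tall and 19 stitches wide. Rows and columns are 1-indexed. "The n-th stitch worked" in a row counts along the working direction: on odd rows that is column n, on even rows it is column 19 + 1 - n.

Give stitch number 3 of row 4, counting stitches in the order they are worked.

== STITCH ==
O

Derivation:
Row 4: (4-1) mod 3 = 0, so use chart row 1. Even row -> WS.
Chart row 1 tiled across columns 1-19: K K O K P K O K K O K P K O K K O K P
WS row: flip the tiled sequence (start at column 19) and apply K<->P; O and / stay.
Row 4 as worked: K P O P P O P K P O P P O P K P O P P
Counting 3 along the worked row gives O.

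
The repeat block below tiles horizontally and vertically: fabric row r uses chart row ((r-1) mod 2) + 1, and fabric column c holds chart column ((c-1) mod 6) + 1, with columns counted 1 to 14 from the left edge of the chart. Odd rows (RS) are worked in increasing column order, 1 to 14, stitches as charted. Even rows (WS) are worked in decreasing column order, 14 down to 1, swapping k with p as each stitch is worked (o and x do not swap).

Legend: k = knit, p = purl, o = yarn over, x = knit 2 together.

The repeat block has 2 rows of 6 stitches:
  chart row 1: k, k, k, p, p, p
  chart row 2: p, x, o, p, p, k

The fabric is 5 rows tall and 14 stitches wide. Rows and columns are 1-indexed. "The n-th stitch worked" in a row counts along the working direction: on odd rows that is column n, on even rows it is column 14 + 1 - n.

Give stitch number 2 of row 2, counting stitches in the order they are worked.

== STITCH ==
k

Derivation:
Row 2: (2-1) mod 2 = 1, so use chart row 2. Even row -> WS.
Chart row 2 tiled across columns 1-14: p x o p p k p x o p p k p x
Wrong side: read the tiled row from column 14 down to 1 and exchange k with p (leave o, x).
Row 2 as worked: x k p k k o x k p k k o x k
The 2nd stitch worked is k.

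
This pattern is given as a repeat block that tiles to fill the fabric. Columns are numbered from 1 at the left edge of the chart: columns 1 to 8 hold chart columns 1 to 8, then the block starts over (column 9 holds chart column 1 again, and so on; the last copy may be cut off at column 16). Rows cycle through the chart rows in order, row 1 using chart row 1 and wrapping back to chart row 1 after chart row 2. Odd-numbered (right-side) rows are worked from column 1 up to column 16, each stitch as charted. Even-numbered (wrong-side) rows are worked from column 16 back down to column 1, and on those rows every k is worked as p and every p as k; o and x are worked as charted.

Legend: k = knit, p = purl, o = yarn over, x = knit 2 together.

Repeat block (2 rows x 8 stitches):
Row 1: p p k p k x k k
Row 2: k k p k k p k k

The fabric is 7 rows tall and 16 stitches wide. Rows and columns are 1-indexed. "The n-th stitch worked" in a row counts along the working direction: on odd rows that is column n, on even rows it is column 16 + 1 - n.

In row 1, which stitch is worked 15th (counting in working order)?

== STITCH ==
k

Derivation:
Row 1 uses chart row ((1-1) mod 2)+1 = 1. Row 1 is odd, so RS.
Chart row 1 tiled across columns 1-16: p p k p k x k k p p k p k x k k
RS row: no reversal, no swap; stitch n worked = column n.
The 15th stitch worked is k.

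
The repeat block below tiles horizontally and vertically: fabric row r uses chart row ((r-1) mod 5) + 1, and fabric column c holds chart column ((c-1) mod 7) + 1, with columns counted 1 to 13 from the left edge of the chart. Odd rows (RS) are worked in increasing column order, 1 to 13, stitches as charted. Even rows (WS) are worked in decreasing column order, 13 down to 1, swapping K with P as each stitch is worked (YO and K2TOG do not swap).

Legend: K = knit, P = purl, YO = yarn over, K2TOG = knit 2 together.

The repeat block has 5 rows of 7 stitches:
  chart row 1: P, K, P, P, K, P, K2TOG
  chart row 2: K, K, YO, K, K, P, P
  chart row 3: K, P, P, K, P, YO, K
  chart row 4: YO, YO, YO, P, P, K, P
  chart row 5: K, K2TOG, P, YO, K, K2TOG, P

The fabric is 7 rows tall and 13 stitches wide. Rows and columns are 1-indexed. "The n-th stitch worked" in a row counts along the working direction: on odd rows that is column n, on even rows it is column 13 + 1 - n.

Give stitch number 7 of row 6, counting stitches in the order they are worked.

Result:
K2TOG

Derivation:
Row 6 uses chart row ((6-1) mod 5)+1 = 1. Row 6 is even, so WS.
Chart row 1 tiled across columns 1-13: P K P P K P K2TOG P K P P K P
Wrong side: read the tiled row from column 13 down to 1 and exchange K with P (leave YO, K2TOG).
Row 6 as worked: K P K K P K K2TOG K P K K P K
The 7th stitch worked is K2TOG.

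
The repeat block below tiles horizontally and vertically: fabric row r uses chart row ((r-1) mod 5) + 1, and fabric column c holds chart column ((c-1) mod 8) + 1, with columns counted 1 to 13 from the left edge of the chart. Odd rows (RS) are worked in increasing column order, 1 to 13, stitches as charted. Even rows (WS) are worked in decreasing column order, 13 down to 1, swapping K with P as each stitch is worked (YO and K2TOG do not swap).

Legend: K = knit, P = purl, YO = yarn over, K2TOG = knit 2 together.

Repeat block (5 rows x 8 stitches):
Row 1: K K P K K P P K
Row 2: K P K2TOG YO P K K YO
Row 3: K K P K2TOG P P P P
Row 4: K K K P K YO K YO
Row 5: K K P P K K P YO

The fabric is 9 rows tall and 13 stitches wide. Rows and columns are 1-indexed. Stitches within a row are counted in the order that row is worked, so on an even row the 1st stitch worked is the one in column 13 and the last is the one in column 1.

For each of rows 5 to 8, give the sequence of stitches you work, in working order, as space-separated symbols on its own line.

Row 5: chart row 5, RS - tile across columns 1-13 and work as-is.
Row 6: chart row 1, WS - tiled (columns 1-13): K K P K K P P K K K P K K; work from column 13 back to 1 with K<->P swapped.
Row 7: chart row 2, RS - tile across columns 1-13 and work as-is.
Row 8: chart row 3, WS - tiled (columns 1-13): K K P K2TOG P P P P K K P K2TOG P; work from column 13 back to 1 with K<->P swapped.

== ROWS AS WORKED ==
K K P P K K P YO K K P P K
P P K P P P K K P P K P P
K P K2TOG YO P K K YO K P K2TOG YO P
K K2TOG K P P K K K K K2TOG K P P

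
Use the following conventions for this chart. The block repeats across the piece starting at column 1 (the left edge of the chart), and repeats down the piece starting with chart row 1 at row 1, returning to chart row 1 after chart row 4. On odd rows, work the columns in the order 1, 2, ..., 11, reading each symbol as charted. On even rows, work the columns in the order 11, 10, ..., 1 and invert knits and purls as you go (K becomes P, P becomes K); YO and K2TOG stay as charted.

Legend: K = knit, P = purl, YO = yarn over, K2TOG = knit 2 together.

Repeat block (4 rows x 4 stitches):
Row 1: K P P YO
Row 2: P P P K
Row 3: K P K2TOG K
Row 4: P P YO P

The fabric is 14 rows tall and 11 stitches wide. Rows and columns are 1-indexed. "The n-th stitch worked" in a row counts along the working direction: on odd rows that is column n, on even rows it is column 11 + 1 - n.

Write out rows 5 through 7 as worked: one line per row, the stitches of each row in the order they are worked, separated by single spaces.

== ROWS AS WORKED ==
K P P YO K P P YO K P P
K K K P K K K P K K K
K P K2TOG K K P K2TOG K K P K2TOG

Derivation:
Row 5: chart row 1, RS - tile across columns 1-11 and work as-is.
Row 6: chart row 2, WS - tiled (columns 1-11): P P P K P P P K P P P; work from column 11 back to 1 with K<->P swapped.
Row 7: chart row 3, RS - tile across columns 1-11 and work as-is.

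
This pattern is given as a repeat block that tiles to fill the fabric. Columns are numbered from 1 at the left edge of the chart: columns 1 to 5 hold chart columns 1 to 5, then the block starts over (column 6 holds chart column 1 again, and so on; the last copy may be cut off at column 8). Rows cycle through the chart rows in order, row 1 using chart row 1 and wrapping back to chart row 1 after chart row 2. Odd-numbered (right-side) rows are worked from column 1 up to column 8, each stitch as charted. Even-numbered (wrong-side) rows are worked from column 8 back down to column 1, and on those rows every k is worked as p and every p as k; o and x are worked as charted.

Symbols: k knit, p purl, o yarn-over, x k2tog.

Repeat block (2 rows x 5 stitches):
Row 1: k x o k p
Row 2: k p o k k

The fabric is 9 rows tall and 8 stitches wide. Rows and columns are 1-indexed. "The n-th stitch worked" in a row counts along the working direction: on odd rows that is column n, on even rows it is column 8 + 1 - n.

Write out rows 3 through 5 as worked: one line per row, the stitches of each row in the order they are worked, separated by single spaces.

Row 3: chart row 1, RS - tile across columns 1-8 and work as-is.
Row 4: chart row 2, WS - tiled (columns 1-8): k p o k k k p o; work from column 8 back to 1 with k<->p swapped.
Row 5: chart row 1, RS - tile across columns 1-8 and work as-is.

Result:
k x o k p k x o
o k p p p o k p
k x o k p k x o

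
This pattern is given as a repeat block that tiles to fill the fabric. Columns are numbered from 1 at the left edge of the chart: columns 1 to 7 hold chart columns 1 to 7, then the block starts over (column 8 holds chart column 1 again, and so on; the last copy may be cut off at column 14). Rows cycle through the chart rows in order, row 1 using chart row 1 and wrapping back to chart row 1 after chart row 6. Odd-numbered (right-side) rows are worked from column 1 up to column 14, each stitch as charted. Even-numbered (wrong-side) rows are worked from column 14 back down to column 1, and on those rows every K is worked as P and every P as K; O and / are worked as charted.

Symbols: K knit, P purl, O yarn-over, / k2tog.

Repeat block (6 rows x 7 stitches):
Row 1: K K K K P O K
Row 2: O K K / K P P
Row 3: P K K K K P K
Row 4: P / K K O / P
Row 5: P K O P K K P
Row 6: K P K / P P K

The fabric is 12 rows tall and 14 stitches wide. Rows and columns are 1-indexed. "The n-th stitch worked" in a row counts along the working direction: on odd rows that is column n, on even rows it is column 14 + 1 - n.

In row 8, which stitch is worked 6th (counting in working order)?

Row 8 uses chart row ((8-1) mod 6)+1 = 2. Row 8 is even, so WS.
Chart row 2 tiled across columns 1-14: O K K / K P P O K K / K P P
WS row: flip the tiled sequence (start at column 14) and apply K<->P; O and / stay.
Row 8 as worked: K K P / P P O K K P / P P O
The 6th stitch worked is P.

== STITCH ==
P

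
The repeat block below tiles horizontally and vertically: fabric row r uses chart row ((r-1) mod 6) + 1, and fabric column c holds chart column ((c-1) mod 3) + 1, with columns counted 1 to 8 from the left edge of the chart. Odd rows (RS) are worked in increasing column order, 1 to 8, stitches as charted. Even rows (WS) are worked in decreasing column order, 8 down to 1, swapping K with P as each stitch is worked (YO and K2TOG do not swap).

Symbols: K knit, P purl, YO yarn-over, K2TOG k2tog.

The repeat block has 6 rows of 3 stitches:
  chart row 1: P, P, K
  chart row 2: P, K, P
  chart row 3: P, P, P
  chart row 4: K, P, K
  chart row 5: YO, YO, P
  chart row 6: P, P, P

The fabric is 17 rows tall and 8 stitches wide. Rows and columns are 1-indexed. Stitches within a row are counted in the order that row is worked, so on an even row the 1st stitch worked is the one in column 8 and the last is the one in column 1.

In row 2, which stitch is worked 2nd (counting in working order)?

Row 2 uses chart row ((2-1) mod 6)+1 = 2. Row 2 is even, so WS.
Chart row 2 tiled across columns 1-8: P K P P K P P K
WS row: flip the tiled sequence (start at column 8) and apply K<->P; YO and K2TOG stay.
Row 2 as worked: P K K P K K P K
Counting 2 along the worked row gives K.

== STITCH ==
K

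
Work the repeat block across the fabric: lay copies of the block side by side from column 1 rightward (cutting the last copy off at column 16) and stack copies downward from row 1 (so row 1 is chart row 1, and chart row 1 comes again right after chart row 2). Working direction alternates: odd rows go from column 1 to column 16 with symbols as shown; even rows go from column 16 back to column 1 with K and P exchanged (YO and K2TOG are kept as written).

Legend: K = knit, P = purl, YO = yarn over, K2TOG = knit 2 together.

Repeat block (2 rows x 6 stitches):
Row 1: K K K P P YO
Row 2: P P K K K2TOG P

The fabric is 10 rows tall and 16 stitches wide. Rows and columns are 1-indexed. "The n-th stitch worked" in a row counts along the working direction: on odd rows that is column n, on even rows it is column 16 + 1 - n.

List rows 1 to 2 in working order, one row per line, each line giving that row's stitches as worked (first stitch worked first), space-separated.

== ROWS AS WORKED ==
K K K P P YO K K K P P YO K K K P
P P K K K K2TOG P P K K K K2TOG P P K K

Derivation:
Row 1: chart row 1, RS - tile across columns 1-16 and work as-is.
Row 2: chart row 2, WS - tiled (columns 1-16): P P K K K2TOG P P P K K K2TOG P P P K K; work from column 16 back to 1 with K<->P swapped.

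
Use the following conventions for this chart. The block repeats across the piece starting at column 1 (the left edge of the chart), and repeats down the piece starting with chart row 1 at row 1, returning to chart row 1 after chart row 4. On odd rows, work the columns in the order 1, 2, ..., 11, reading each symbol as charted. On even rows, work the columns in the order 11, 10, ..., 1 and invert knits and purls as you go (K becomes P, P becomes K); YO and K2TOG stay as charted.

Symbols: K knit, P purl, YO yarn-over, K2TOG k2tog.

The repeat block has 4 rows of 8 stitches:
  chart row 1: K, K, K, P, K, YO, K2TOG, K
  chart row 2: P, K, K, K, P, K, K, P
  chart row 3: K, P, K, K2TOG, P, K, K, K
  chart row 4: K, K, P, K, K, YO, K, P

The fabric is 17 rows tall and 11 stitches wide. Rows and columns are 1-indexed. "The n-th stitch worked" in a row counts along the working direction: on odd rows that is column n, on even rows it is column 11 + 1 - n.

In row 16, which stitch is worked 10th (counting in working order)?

Stitch:
P

Derivation:
Row 16 uses chart row ((16-1) mod 4)+1 = 4. Row 16 is even, so WS.
Chart row 4 tiled across columns 1-11: K K P K K YO K P K K P
WS: work from column 11 back to column 1 (reverse the tiled row), swapping K<->P (YO and K2TOG unchanged).
Row 16 as worked: K P P K P YO P P K P P
Counting 10 along the worked row gives P.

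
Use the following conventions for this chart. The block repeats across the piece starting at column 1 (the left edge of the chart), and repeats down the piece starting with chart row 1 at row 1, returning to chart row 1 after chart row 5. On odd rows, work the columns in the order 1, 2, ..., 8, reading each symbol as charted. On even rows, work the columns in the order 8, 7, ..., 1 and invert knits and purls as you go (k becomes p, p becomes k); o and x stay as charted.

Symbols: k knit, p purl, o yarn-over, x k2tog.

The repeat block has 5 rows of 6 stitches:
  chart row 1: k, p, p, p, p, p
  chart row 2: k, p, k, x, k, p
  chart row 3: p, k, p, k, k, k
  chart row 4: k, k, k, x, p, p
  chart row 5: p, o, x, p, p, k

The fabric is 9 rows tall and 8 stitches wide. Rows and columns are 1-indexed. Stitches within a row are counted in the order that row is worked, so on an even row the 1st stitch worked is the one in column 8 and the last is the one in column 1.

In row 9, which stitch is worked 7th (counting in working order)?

Row 9 uses chart row ((9-1) mod 5)+1 = 4. Row 9 is odd, so RS.
Chart row 4 tiled across columns 1-8: k k k x p p k k
Right side: take the tiled row as-is (worked left to right from column 1).
The 7th stitch worked is k.

== STITCH ==
k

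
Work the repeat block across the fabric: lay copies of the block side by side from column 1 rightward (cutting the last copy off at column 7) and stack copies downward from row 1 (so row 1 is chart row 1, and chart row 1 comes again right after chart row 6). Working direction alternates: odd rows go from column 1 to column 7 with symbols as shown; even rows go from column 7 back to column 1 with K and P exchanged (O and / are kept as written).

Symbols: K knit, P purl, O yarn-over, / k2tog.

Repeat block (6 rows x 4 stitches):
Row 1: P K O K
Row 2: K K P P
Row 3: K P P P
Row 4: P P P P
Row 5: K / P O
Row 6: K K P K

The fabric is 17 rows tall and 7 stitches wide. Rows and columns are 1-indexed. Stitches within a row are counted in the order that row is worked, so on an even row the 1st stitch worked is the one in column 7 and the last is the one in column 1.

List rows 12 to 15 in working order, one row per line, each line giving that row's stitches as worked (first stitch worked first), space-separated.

Row 12: chart row 6, WS - tiled (columns 1-7): K K P K K K P; work from column 7 back to 1 with K<->P swapped.
Row 13: chart row 1, RS - tile across columns 1-7 and work as-is.
Row 14: chart row 2, WS - tiled (columns 1-7): K K P P K K P; work from column 7 back to 1 with K<->P swapped.
Row 15: chart row 3, RS - tile across columns 1-7 and work as-is.

== ROWS AS WORKED ==
K P P P K P P
P K O K P K O
K P P K K P P
K P P P K P P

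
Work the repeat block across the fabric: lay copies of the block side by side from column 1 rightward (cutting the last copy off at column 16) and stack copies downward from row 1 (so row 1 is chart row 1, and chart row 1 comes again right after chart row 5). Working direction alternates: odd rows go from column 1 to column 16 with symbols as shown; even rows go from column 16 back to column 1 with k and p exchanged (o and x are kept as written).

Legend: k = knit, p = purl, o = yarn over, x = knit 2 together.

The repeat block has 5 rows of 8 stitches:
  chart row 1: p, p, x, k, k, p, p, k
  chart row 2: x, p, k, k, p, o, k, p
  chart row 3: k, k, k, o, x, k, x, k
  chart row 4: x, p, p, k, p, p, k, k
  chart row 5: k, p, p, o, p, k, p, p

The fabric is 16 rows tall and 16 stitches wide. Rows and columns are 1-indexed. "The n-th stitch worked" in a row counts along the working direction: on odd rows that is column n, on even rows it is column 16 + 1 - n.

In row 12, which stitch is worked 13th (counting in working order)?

Row 12: (12-1) mod 5 = 1, so use chart row 2. Even row -> WS.
Chart row 2 tiled across columns 1-16: x p k k p o k p x p k k p o k p
Wrong side: read the tiled row from column 16 down to 1 and exchange k with p (leave o, x).
Row 12 as worked: k p o k p p k x k p o k p p k x
Stitch 13 in working order -> p

Result:
p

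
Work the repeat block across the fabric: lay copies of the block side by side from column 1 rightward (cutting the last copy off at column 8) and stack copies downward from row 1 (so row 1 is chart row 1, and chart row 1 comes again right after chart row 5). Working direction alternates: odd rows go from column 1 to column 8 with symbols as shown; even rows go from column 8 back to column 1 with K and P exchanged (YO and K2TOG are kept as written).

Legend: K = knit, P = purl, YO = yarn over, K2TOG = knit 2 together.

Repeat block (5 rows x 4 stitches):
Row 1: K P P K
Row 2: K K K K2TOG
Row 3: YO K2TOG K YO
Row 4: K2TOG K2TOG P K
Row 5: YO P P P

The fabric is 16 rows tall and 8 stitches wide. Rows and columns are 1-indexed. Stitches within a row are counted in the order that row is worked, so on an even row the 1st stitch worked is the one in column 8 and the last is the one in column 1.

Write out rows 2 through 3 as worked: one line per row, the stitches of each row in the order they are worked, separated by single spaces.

Row 2: chart row 2, WS - tiled (columns 1-8): K K K K2TOG K K K K2TOG; work from column 8 back to 1 with K<->P swapped.
Row 3: chart row 3, RS - tile across columns 1-8 and work as-is.

== ROWS AS WORKED ==
K2TOG P P P K2TOG P P P
YO K2TOG K YO YO K2TOG K YO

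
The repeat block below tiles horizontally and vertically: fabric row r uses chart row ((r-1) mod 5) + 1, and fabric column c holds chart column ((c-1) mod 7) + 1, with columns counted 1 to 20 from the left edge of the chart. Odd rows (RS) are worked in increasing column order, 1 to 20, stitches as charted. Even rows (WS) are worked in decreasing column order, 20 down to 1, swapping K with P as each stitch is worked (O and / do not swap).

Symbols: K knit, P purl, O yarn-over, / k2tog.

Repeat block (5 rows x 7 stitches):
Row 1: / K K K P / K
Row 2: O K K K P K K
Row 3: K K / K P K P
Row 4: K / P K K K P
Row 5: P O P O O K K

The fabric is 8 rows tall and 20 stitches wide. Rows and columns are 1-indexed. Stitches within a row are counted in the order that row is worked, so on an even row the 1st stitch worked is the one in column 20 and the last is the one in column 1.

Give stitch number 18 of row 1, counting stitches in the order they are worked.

Stitch:
K

Derivation:
Row 1: (1-1) mod 5 = 0, so use chart row 1. Odd row -> RS.
Chart row 1 tiled across columns 1-20: / K K K P / K / K K K P / K / K K K P /
Right side: take the tiled row as-is (worked left to right from column 1).
Counting 18 along the worked row gives K.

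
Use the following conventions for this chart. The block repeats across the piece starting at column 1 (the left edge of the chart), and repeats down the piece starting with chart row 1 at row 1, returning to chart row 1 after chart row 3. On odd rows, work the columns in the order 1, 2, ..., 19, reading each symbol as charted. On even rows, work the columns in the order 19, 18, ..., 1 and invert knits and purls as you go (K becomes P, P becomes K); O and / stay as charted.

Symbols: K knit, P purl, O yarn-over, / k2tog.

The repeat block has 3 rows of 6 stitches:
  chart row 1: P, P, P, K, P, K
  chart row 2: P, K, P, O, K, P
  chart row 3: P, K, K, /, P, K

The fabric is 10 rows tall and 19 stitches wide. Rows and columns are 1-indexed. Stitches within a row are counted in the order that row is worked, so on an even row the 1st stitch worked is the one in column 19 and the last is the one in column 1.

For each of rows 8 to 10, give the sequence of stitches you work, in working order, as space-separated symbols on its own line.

Rows as worked:
K K P O K P K K P O K P K K P O K P K
P K K / P K P K K / P K P K K / P K P
K P K P K K K P K P K K K P K P K K K

Derivation:
Row 8: chart row 2, WS - tiled (columns 1-19): P K P O K P P K P O K P P K P O K P P; work from column 19 back to 1 with K<->P swapped.
Row 9: chart row 3, RS - tile across columns 1-19 and work as-is.
Row 10: chart row 1, WS - tiled (columns 1-19): P P P K P K P P P K P K P P P K P K P; work from column 19 back to 1 with K<->P swapped.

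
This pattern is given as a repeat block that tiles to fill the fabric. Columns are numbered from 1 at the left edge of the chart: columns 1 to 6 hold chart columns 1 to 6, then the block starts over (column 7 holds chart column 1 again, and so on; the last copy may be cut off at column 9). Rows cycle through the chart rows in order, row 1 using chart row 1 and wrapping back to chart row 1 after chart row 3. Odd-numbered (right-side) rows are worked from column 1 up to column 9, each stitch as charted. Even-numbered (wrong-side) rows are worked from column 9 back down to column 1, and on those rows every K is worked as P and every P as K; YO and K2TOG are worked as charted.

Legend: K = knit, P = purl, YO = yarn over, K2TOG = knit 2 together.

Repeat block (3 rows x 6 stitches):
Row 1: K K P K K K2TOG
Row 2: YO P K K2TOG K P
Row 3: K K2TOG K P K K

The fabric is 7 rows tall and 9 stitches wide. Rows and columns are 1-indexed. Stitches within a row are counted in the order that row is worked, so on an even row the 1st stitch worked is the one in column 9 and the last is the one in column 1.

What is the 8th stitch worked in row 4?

For row 4: chart row = ((4-1) mod 3) + 1 = 1; this is a WS (even) row.
Chart row 1 tiled across columns 1-9: K K P K K K2TOG K K P
Wrong side: read the tiled row from column 9 down to 1 and exchange K with P (leave YO, K2TOG).
Row 4 as worked: K P P K2TOG P P K P P
Counting 8 along the worked row gives P.

Result:
P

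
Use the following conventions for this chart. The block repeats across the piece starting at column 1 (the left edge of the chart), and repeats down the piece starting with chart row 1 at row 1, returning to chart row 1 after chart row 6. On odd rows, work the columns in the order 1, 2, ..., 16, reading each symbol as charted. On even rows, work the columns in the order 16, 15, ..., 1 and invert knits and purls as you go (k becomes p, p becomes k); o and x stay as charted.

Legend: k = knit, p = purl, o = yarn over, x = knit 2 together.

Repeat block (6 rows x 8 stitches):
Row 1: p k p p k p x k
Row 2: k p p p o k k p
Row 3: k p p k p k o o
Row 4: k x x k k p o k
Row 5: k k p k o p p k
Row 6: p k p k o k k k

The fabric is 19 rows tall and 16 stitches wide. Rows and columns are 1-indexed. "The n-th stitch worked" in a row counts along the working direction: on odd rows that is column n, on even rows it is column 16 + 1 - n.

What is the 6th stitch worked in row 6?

Row 6: (6-1) mod 6 = 5, so use chart row 6. Even row -> WS.
Chart row 6 tiled across columns 1-16: p k p k o k k k p k p k o k k k
WS row: flip the tiled sequence (start at column 16) and apply k<->p; o and x stay.
Row 6 as worked: p p p o p k p k p p p o p k p k
Counting 6 along the worked row gives k.

== STITCH ==
k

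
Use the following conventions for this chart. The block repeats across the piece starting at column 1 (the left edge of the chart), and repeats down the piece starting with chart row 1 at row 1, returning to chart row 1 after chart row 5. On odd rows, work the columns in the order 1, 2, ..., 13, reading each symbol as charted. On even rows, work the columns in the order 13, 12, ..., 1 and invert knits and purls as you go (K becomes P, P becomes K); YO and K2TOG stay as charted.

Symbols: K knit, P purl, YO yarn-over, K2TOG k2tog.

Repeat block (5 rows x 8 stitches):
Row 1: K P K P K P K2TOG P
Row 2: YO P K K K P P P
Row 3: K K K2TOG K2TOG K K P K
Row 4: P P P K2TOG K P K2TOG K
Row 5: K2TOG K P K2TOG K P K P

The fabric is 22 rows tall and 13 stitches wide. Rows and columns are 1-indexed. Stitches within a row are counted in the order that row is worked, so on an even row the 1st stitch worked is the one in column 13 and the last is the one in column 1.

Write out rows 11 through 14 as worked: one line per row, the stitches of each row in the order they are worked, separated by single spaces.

Row 11: chart row 1, RS - tile across columns 1-13 and work as-is.
Row 12: chart row 2, WS - tiled (columns 1-13): YO P K K K P P P YO P K K K; work from column 13 back to 1 with K<->P swapped.
Row 13: chart row 3, RS - tile across columns 1-13 and work as-is.
Row 14: chart row 4, WS - tiled (columns 1-13): P P P K2TOG K P K2TOG K P P P K2TOG K; work from column 13 back to 1 with K<->P swapped.

Rows as worked:
K P K P K P K2TOG P K P K P K
P P P K YO K K K P P P K YO
K K K2TOG K2TOG K K P K K K K2TOG K2TOG K
P K2TOG K K K P K2TOG K P K2TOG K K K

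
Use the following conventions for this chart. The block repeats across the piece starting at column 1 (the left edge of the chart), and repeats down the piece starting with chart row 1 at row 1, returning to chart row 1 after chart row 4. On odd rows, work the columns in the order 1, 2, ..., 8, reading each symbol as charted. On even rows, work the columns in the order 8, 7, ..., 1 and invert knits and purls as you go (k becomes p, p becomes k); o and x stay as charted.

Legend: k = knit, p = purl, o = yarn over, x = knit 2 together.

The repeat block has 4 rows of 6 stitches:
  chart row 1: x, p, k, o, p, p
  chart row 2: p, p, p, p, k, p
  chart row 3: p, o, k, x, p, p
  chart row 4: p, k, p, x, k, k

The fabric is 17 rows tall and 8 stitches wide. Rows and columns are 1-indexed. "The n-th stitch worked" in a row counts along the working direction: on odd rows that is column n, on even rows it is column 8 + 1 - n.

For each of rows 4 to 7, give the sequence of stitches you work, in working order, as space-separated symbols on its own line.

Result:
p k p p x k p k
x p k o p p x p
k k k p k k k k
p o k x p p p o

Derivation:
Row 4: chart row 4, WS - tiled (columns 1-8): p k p x k k p k; work from column 8 back to 1 with k<->p swapped.
Row 5: chart row 1, RS - tile across columns 1-8 and work as-is.
Row 6: chart row 2, WS - tiled (columns 1-8): p p p p k p p p; work from column 8 back to 1 with k<->p swapped.
Row 7: chart row 3, RS - tile across columns 1-8 and work as-is.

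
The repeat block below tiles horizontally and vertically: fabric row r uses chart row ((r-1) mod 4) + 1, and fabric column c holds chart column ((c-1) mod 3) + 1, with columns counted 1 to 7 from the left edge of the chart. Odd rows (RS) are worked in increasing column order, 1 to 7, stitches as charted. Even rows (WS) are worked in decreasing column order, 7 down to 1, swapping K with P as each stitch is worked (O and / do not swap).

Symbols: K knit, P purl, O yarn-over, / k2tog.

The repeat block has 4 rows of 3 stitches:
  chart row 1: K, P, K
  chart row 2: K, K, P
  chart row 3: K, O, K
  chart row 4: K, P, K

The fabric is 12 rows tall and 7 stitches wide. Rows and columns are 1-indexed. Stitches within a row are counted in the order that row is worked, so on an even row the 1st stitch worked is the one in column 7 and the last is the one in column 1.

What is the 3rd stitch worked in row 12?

Result:
K

Derivation:
Row 12: (12-1) mod 4 = 3, so use chart row 4. Even row -> WS.
Chart row 4 tiled across columns 1-7: K P K K P K K
Wrong side: read the tiled row from column 7 down to 1 and exchange K with P (leave O, /).
Row 12 as worked: P P K P P K P
Stitch 3 in working order -> K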